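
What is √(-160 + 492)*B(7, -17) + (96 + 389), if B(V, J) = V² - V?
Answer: 485 + 84*√83 ≈ 1250.3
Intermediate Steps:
√(-160 + 492)*B(7, -17) + (96 + 389) = √(-160 + 492)*(7*(-1 + 7)) + (96 + 389) = √332*(7*6) + 485 = (2*√83)*42 + 485 = 84*√83 + 485 = 485 + 84*√83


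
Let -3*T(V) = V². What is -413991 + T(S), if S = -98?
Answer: -1251577/3 ≈ -4.1719e+5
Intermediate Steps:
T(V) = -V²/3
-413991 + T(S) = -413991 - ⅓*(-98)² = -413991 - ⅓*9604 = -413991 - 9604/3 = -1251577/3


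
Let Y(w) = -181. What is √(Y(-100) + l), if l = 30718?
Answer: 9*√377 ≈ 174.75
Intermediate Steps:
√(Y(-100) + l) = √(-181 + 30718) = √30537 = 9*√377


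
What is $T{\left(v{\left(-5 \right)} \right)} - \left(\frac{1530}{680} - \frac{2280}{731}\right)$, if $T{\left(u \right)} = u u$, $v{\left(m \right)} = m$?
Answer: $\frac{75641}{2924} \approx 25.869$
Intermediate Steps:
$T{\left(u \right)} = u^{2}$
$T{\left(v{\left(-5 \right)} \right)} - \left(\frac{1530}{680} - \frac{2280}{731}\right) = \left(-5\right)^{2} - \left(\frac{1530}{680} - \frac{2280}{731}\right) = 25 - \left(1530 \cdot \frac{1}{680} - \frac{2280}{731}\right) = 25 - \left(\frac{9}{4} - \frac{2280}{731}\right) = 25 - - \frac{2541}{2924} = 25 + \frac{2541}{2924} = \frac{75641}{2924}$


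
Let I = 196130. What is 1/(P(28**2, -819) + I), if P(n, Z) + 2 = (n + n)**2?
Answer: 1/2654752 ≈ 3.7668e-7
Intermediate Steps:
P(n, Z) = -2 + 4*n**2 (P(n, Z) = -2 + (n + n)**2 = -2 + (2*n)**2 = -2 + 4*n**2)
1/(P(28**2, -819) + I) = 1/((-2 + 4*(28**2)**2) + 196130) = 1/((-2 + 4*784**2) + 196130) = 1/((-2 + 4*614656) + 196130) = 1/((-2 + 2458624) + 196130) = 1/(2458622 + 196130) = 1/2654752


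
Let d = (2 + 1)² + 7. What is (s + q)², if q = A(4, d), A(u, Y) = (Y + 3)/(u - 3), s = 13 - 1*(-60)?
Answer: 8464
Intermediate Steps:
d = 16 (d = 3² + 7 = 9 + 7 = 16)
s = 73 (s = 13 + 60 = 73)
A(u, Y) = (3 + Y)/(-3 + u)
q = 19 (q = (3 + 16)/(-3 + 4) = 19/1 = 1*19 = 19)
(s + q)² = (73 + 19)² = 92² = 8464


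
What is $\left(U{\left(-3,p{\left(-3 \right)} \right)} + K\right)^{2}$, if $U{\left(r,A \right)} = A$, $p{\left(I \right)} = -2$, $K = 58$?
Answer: $3136$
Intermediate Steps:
$\left(U{\left(-3,p{\left(-3 \right)} \right)} + K\right)^{2} = \left(-2 + 58\right)^{2} = 56^{2} = 3136$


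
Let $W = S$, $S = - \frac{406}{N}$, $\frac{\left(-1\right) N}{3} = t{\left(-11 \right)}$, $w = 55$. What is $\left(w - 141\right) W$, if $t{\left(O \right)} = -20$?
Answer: $\frac{8729}{15} \approx 581.93$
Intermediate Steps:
$N = 60$ ($N = \left(-3\right) \left(-20\right) = 60$)
$S = - \frac{203}{30}$ ($S = - \frac{406}{60} = \left(-406\right) \frac{1}{60} = - \frac{203}{30} \approx -6.7667$)
$W = - \frac{203}{30} \approx -6.7667$
$\left(w - 141\right) W = \left(55 - 141\right) \left(- \frac{203}{30}\right) = \left(-86\right) \left(- \frac{203}{30}\right) = \frac{8729}{15}$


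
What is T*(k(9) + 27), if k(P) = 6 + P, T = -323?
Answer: -13566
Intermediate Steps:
T*(k(9) + 27) = -323*((6 + 9) + 27) = -323*(15 + 27) = -323*42 = -13566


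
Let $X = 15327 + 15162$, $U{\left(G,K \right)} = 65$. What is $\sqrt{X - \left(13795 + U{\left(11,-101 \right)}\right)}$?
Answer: $\sqrt{16629} \approx 128.95$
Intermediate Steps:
$X = 30489$
$\sqrt{X - \left(13795 + U{\left(11,-101 \right)}\right)} = \sqrt{30489 - 13860} = \sqrt{16629}$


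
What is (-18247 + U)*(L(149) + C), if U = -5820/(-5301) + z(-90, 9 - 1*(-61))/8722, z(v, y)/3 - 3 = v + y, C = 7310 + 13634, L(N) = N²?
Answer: -12132452075839175/15411774 ≈ -7.8722e+8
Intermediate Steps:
C = 20944
z(v, y) = 9 + 3*v + 3*y (z(v, y) = 9 + 3*(v + y) = 9 + (3*v + 3*y) = 9 + 3*v + 3*y)
U = 16830563/15411774 (U = -5820/(-5301) + (9 + 3*(-90) + 3*(9 - 1*(-61)))/8722 = -5820*(-1/5301) + (9 - 270 + 3*(9 + 61))*(1/8722) = 1940/1767 + (9 - 270 + 3*70)*(1/8722) = 1940/1767 + (9 - 270 + 210)*(1/8722) = 1940/1767 - 51*1/8722 = 1940/1767 - 51/8722 = 16830563/15411774 ≈ 1.0921)
(-18247 + U)*(L(149) + C) = (-18247 + 16830563/15411774)*(149² + 20944) = -281201809615*(22201 + 20944)/15411774 = -281201809615/15411774*43145 = -12132452075839175/15411774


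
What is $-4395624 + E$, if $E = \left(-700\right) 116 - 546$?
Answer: $-4477370$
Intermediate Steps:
$E = -81746$ ($E = -81200 - 546 = -81746$)
$-4395624 + E = -4395624 - 81746 = -4477370$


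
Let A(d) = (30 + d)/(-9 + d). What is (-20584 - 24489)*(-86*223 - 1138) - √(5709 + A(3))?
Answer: 915703068 - √22814/2 ≈ 9.1570e+8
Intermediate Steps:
A(d) = (30 + d)/(-9 + d)
(-20584 - 24489)*(-86*223 - 1138) - √(5709 + A(3)) = (-20584 - 24489)*(-86*223 - 1138) - √(5709 + (30 + 3)/(-9 + 3)) = -45073*(-19178 - 1138) - √(5709 + 33/(-6)) = -45073*(-20316) - √(5709 - ⅙*33) = 915703068 - √(5709 - 11/2) = 915703068 - √(11407/2) = 915703068 - √22814/2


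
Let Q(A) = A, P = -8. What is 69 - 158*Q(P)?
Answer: 1333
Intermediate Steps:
69 - 158*Q(P) = 69 - 158*(-8) = 69 + 1264 = 1333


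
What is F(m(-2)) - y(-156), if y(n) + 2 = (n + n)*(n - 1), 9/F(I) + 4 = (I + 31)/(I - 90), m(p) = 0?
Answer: -19152772/391 ≈ -48984.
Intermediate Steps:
F(I) = 9/(-4 + (31 + I)/(-90 + I)) (F(I) = 9/(-4 + (I + 31)/(I - 90)) = 9/(-4 + (31 + I)/(-90 + I)))
y(n) = -2 + 2*n*(-1 + n) (y(n) = -2 + (n + n)*(n - 1) = -2 + (2*n)*(-1 + n) = -2 + 2*n*(-1 + n))
F(m(-2)) - y(-156) = 9*(90 - 1*0)/(-391 + 3*0) - (-2 - 2*(-156) + 2*(-156)**2) = 9*(90 + 0)/(-391 + 0) - (-2 + 312 + 2*24336) = 9*90/(-391) - (-2 + 312 + 48672) = 9*(-1/391)*90 - 1*48982 = -810/391 - 48982 = -19152772/391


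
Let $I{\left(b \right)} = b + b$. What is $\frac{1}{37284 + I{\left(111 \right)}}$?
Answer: $\frac{1}{37506} \approx 2.6662 \cdot 10^{-5}$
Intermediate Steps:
$I{\left(b \right)} = 2 b$
$\frac{1}{37284 + I{\left(111 \right)}} = \frac{1}{37284 + 2 \cdot 111} = \frac{1}{37284 + 222} = \frac{1}{37506}$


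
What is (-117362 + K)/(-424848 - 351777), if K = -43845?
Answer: 161207/776625 ≈ 0.20757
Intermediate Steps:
(-117362 + K)/(-424848 - 351777) = (-117362 - 43845)/(-424848 - 351777) = -161207/(-776625) = -161207*(-1/776625) = 161207/776625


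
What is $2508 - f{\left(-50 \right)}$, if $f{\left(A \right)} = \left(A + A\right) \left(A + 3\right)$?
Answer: $-2192$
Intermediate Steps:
$f{\left(A \right)} = 2 A \left(3 + A\right)$
$2508 - f{\left(-50 \right)} = 2508 - 2 \left(-50\right) \left(3 - 50\right) = 2508 - 2 \left(-50\right) \left(-47\right) = 2508 - 4700 = -2192$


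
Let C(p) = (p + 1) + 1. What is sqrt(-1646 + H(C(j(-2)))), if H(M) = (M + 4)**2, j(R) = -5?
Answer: I*sqrt(1645) ≈ 40.559*I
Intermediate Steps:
C(p) = 2 + p (C(p) = (1 + p) + 1 = 2 + p)
H(M) = (4 + M)**2
sqrt(-1646 + H(C(j(-2)))) = sqrt(-1646 + (4 + (2 - 5))**2) = sqrt(-1646 + (4 - 3)**2) = sqrt(-1646 + 1**2) = sqrt(-1646 + 1) = sqrt(-1645) = I*sqrt(1645)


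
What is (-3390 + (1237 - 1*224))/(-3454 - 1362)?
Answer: 2377/4816 ≈ 0.49356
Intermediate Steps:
(-3390 + (1237 - 1*224))/(-3454 - 1362) = (-3390 + (1237 - 224))/(-4816) = (-3390 + 1013)*(-1/4816) = -2377*(-1/4816) = 2377/4816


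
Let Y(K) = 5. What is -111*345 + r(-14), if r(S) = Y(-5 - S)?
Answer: -38290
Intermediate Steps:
r(S) = 5
-111*345 + r(-14) = -111*345 + 5 = -38295 + 5 = -38290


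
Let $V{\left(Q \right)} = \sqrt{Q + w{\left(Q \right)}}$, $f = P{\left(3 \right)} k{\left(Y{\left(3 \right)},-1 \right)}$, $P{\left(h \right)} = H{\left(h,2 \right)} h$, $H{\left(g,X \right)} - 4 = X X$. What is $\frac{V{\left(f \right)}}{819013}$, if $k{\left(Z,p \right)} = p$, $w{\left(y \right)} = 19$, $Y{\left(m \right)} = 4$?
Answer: $\frac{i \sqrt{5}}{819013} \approx 2.7302 \cdot 10^{-6} i$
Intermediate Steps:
$H{\left(g,X \right)} = 4 + X^{2}$ ($H{\left(g,X \right)} = 4 + X X = 4 + X^{2}$)
$P{\left(h \right)} = 8 h$ ($P{\left(h \right)} = \left(4 + 2^{2}\right) h = \left(4 + 4\right) h = 8 h$)
$f = -24$ ($f = 8 \cdot 3 \left(-1\right) = 24 \left(-1\right) = -24$)
$V{\left(Q \right)} = \sqrt{19 + Q}$ ($V{\left(Q \right)} = \sqrt{Q + 19} = \sqrt{19 + Q}$)
$\frac{V{\left(f \right)}}{819013} = \frac{\sqrt{19 - 24}}{819013} = \sqrt{-5} \cdot \frac{1}{819013} = i \sqrt{5} \cdot \frac{1}{819013} = \frac{i \sqrt{5}}{819013}$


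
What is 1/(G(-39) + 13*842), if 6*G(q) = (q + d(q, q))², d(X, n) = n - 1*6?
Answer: 1/12122 ≈ 8.2495e-5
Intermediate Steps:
d(X, n) = -6 + n (d(X, n) = n - 6 = -6 + n)
G(q) = (-6 + 2*q)²/6 (G(q) = (q + (-6 + q))²/6 = (-6 + 2*q)²/6)
1/(G(-39) + 13*842) = 1/(2*(-3 - 39)²/3 + 13*842) = 1/((⅔)*(-42)² + 10946) = 1/((⅔)*1764 + 10946) = 1/(1176 + 10946) = 1/12122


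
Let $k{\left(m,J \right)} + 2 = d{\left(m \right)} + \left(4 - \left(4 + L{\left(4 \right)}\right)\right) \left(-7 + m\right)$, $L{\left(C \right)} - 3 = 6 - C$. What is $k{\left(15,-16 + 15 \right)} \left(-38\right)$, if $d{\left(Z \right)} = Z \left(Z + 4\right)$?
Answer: $-9234$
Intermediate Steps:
$L{\left(C \right)} = 9 - C$ ($L{\left(C \right)} = 3 - \left(-6 + C\right) = 9 - C$)
$d{\left(Z \right)} = Z \left(4 + Z\right)$
$k{\left(m,J \right)} = 33 - 5 m + m \left(4 + m\right)$ ($k{\left(m,J \right)} = -2 + \left(m \left(4 + m\right) + \left(4 - \left(13 - 4\right)\right) \left(-7 + m\right)\right) = -2 + \left(m \left(4 + m\right) + \left(4 - 9\right) \left(-7 + m\right)\right) = -2 + \left(m \left(4 + m\right) - 5 \left(-7 + m\right)\right) = -2 - \left(-35 + 5 m - m \left(4 + m\right)\right) = -2 + \left(35 - 5 m + m \left(4 + m\right)\right) = 33 - 5 m + m \left(4 + m\right)$)
$k{\left(15,-16 + 15 \right)} \left(-38\right) = \left(33 + 15^{2} - 15\right) \left(-38\right) = \left(33 + 225 - 15\right) \left(-38\right) = 243 \left(-38\right) = -9234$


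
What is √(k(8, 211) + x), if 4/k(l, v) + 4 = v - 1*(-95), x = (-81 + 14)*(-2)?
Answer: 2*√763909/151 ≈ 11.576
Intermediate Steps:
x = 134 (x = -67*(-2) = 134)
k(l, v) = 4/(91 + v) (k(l, v) = 4/(-4 + (v - 1*(-95))) = 4/(-4 + (v + 95)) = 4/(-4 + (95 + v)) = 4/(91 + v))
√(k(8, 211) + x) = √(4/(91 + 211) + 134) = √(4/302 + 134) = √(4*(1/302) + 134) = √(2/151 + 134) = √(20236/151) = 2*√763909/151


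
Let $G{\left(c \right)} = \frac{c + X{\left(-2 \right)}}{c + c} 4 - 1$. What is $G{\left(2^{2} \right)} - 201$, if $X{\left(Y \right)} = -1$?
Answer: $- \frac{401}{2} \approx -200.5$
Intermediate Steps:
$G{\left(c \right)} = -1 + \frac{2 \left(-1 + c\right)}{c}$ ($G{\left(c \right)} = \frac{c - 1}{c + c} 4 - 1 = \frac{-1 + c}{2 c} 4 - 1 = \frac{2 \left(-1 + c\right)}{c} - 1 = -1 + \frac{2 \left(-1 + c\right)}{c}$)
$G{\left(2^{2} \right)} - 201 = \frac{-2 + 2^{2}}{2^{2}} - 201 = \frac{-2 + 4}{4} - 201 = \frac{1}{4} \cdot 2 - 201 = \frac{1}{2} - 201 = - \frac{401}{2}$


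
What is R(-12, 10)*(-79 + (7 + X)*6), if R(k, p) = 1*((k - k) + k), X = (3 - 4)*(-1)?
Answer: 372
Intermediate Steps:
X = 1 (X = -1*(-1) = 1)
R(k, p) = k (R(k, p) = 1*(0 + k) = 1*k = k)
R(-12, 10)*(-79 + (7 + X)*6) = -12*(-79 + (7 + 1)*6) = -12*(-79 + 8*6) = -12*(-79 + 48) = -12*(-31) = 372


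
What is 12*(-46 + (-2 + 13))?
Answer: -420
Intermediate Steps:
12*(-46 + (-2 + 13)) = 12*(-46 + 11) = 12*(-35) = -420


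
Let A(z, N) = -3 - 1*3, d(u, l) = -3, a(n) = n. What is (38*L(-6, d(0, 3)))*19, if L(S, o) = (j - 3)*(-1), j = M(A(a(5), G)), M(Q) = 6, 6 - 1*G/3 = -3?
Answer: -2166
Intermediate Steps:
G = 27 (G = 18 - 3*(-3) = 18 + 9 = 27)
A(z, N) = -6 (A(z, N) = -3 - 3 = -6)
j = 6
L(S, o) = -3 (L(S, o) = (6 - 3)*(-1) = 3*(-1) = -3)
(38*L(-6, d(0, 3)))*19 = (38*(-3))*19 = -114*19 = -2166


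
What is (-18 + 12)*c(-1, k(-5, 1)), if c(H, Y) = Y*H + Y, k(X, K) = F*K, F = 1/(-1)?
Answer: 0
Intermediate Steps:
F = -1 (F = 1*(-1) = -1)
k(X, K) = -K
c(H, Y) = Y + H*Y (c(H, Y) = H*Y + Y = Y + H*Y)
(-18 + 12)*c(-1, k(-5, 1)) = (-18 + 12)*((-1*1)*(1 - 1)) = -(-6)*0 = -6*0 = 0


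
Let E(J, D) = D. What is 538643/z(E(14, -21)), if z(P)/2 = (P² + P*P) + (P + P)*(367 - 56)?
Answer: -76949/3480 ≈ -22.112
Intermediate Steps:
z(P) = 4*P² + 1244*P (z(P) = 2*((P² + P*P) + (P + P)*(367 - 56)) = 2*((P² + P²) + (2*P)*311) = 2*(2*P² + 622*P) = 4*P² + 1244*P)
538643/z(E(14, -21)) = 538643/((4*(-21)*(311 - 21))) = 538643/((4*(-21)*290)) = 538643/(-24360) = 538643*(-1/24360) = -76949/3480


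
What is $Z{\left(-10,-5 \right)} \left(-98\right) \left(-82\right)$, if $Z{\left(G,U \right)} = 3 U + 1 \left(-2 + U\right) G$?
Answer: $441980$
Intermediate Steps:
$Z{\left(G,U \right)} = 3 U + G \left(-2 + U\right)$ ($Z{\left(G,U \right)} = 3 U + \left(-2 + U\right) G = 3 U + G \left(-2 + U\right)$)
$Z{\left(-10,-5 \right)} \left(-98\right) \left(-82\right) = \left(\left(-2\right) \left(-10\right) + 3 \left(-5\right) - -50\right) \left(-98\right) \left(-82\right) = \left(20 - 15 + 50\right) \left(-98\right) \left(-82\right) = 55 \left(-98\right) \left(-82\right) = \left(-5390\right) \left(-82\right) = 441980$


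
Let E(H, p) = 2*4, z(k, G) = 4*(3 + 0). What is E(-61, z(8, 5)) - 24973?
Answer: -24965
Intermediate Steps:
z(k, G) = 12 (z(k, G) = 4*3 = 12)
E(H, p) = 8
E(-61, z(8, 5)) - 24973 = 8 - 24973 = -24965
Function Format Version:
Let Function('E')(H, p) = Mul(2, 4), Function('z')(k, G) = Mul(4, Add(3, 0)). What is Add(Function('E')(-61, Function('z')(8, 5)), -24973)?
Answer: -24965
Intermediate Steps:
Function('z')(k, G) = 12 (Function('z')(k, G) = Mul(4, 3) = 12)
Function('E')(H, p) = 8
Add(Function('E')(-61, Function('z')(8, 5)), -24973) = Add(8, -24973) = -24965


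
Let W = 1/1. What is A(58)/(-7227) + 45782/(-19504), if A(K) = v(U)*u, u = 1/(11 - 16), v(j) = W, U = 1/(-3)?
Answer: -827156533/352388520 ≈ -2.3473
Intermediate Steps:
U = -⅓ ≈ -0.33333
W = 1
v(j) = 1
u = -⅕ (u = 1/(-5) = -⅕ ≈ -0.20000)
A(K) = -⅕ (A(K) = 1*(-⅕) = -⅕)
A(58)/(-7227) + 45782/(-19504) = -⅕/(-7227) + 45782/(-19504) = -⅕*(-1/7227) + 45782*(-1/19504) = 1/36135 - 22891/9752 = -827156533/352388520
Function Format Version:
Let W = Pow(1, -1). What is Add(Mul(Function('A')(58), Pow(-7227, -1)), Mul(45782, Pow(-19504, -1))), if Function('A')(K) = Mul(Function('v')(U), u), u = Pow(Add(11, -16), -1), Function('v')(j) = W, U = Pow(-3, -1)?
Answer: Rational(-827156533, 352388520) ≈ -2.3473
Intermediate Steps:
U = Rational(-1, 3) ≈ -0.33333
W = 1
Function('v')(j) = 1
u = Rational(-1, 5) (u = Pow(-5, -1) = Rational(-1, 5) ≈ -0.20000)
Function('A')(K) = Rational(-1, 5) (Function('A')(K) = Mul(1, Rational(-1, 5)) = Rational(-1, 5))
Add(Mul(Function('A')(58), Pow(-7227, -1)), Mul(45782, Pow(-19504, -1))) = Add(Mul(Rational(-1, 5), Pow(-7227, -1)), Mul(45782, Pow(-19504, -1))) = Add(Mul(Rational(-1, 5), Rational(-1, 7227)), Mul(45782, Rational(-1, 19504))) = Add(Rational(1, 36135), Rational(-22891, 9752)) = Rational(-827156533, 352388520)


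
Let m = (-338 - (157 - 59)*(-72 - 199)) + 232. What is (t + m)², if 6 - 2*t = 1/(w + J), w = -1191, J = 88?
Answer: 3405858202392361/4866436 ≈ 6.9987e+8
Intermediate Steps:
t = 6619/2206 (t = 3 - 1/(2*(-1191 + 88)) = 3 - ½/(-1103) = 3 - ½*(-1/1103) = 3 + 1/2206 = 6619/2206 ≈ 3.0005)
m = 26452 (m = (-338 - 98*(-271)) + 232 = (-338 - 1*(-26558)) + 232 = (-338 + 26558) + 232 = 26220 + 232 = 26452)
(t + m)² = (6619/2206 + 26452)² = (58359731/2206)² = 3405858202392361/4866436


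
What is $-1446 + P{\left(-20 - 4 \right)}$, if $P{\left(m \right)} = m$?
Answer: $-1470$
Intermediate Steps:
$-1446 + P{\left(-20 - 4 \right)} = -1446 - 24 = -1470$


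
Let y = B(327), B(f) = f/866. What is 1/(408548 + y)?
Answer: 866/353802895 ≈ 2.4477e-6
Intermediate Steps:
B(f) = f/866 (B(f) = f*(1/866) = f/866)
y = 327/866 (y = (1/866)*327 = 327/866 ≈ 0.37760)
1/(408548 + y) = 1/(408548 + 327/866) = 1/(353802895/866) = 866/353802895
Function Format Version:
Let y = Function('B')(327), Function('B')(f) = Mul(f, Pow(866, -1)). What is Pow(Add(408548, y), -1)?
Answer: Rational(866, 353802895) ≈ 2.4477e-6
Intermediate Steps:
Function('B')(f) = Mul(Rational(1, 866), f) (Function('B')(f) = Mul(f, Rational(1, 866)) = Mul(Rational(1, 866), f))
y = Rational(327, 866) (y = Mul(Rational(1, 866), 327) = Rational(327, 866) ≈ 0.37760)
Pow(Add(408548, y), -1) = Pow(Add(408548, Rational(327, 866)), -1) = Pow(Rational(353802895, 866), -1) = Rational(866, 353802895)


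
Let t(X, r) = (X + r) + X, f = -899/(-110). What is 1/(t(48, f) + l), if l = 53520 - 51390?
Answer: 110/245759 ≈ 0.00044759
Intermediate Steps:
l = 2130
f = 899/110 (f = -899*(-1/110) = 899/110 ≈ 8.1727)
t(X, r) = r + 2*X
1/(t(48, f) + l) = 1/((899/110 + 2*48) + 2130) = 1/((899/110 + 96) + 2130) = 1/(11459/110 + 2130) = 1/(245759/110) = 110/245759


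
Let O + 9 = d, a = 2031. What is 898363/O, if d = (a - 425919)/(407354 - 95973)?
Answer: -279733169303/3226317 ≈ -86704.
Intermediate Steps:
d = -423888/311381 (d = (2031 - 425919)/(407354 - 95973) = -423888/311381 ≈ -1.3613)
O = -3226317/311381 (O = -9 - 423888/311381 = -3226317/311381 ≈ -10.361)
898363/O = 898363/(-3226317/311381) = 898363*(-311381/3226317) = -279733169303/3226317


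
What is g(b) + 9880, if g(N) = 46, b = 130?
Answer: 9926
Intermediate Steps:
g(b) + 9880 = 46 + 9880 = 9926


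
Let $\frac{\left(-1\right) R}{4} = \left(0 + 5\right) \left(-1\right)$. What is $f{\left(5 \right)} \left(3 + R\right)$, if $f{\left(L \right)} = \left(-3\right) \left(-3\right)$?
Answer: $207$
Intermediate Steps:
$R = 20$ ($R = - 4 \left(0 + 5\right) \left(-1\right) = - 4 \cdot 5 \left(-1\right) = \left(-4\right) \left(-5\right) = 20$)
$f{\left(L \right)} = 9$
$f{\left(5 \right)} \left(3 + R\right) = 9 \left(3 + 20\right) = 9 \cdot 23 = 207$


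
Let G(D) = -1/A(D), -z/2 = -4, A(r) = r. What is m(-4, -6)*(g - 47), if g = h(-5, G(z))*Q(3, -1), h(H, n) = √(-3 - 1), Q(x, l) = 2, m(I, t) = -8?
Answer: 376 - 32*I ≈ 376.0 - 32.0*I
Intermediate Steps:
z = 8 (z = -2*(-4) = 8)
G(D) = -1/D
h(H, n) = 2*I (h(H, n) = √(-4) = 2*I)
g = 4*I (g = (2*I)*2 = 4*I ≈ 4.0*I)
m(-4, -6)*(g - 47) = -8*(4*I - 47) = -8*(-47 + 4*I) = 376 - 32*I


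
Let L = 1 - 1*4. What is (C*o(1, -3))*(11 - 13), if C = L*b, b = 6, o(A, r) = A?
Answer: 36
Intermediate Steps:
L = -3 (L = 1 - 4 = -3)
C = -18 (C = -3*6 = -18)
(C*o(1, -3))*(11 - 13) = (-18*1)*(11 - 13) = -18*(-2) = 36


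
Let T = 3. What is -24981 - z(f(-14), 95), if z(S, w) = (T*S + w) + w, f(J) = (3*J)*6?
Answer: -24415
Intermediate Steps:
f(J) = 18*J
z(S, w) = 2*w + 3*S (z(S, w) = (3*S + w) + w = (w + 3*S) + w = 2*w + 3*S)
-24981 - z(f(-14), 95) = -24981 - (2*95 + 3*(18*(-14))) = -24981 - (190 + 3*(-252)) = -24981 - (190 - 756) = -24981 - 1*(-566) = -24981 + 566 = -24415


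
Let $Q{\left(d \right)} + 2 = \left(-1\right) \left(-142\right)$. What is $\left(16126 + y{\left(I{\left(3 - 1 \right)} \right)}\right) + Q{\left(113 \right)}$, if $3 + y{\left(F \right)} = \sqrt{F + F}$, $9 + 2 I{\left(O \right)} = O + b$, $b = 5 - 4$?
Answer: $16263 + i \sqrt{6} \approx 16263.0 + 2.4495 i$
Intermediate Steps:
$b = 1$
$Q{\left(d \right)} = 140$ ($Q{\left(d \right)} = -2 - -142 = -2 + 142 = 140$)
$I{\left(O \right)} = -4 + \frac{O}{2}$ ($I{\left(O \right)} = - \frac{9}{2} + \frac{O + 1}{2} = - \frac{9}{2} + \frac{1 + O}{2} = - \frac{9}{2} + \left(\frac{1}{2} + \frac{O}{2}\right) = -4 + \frac{O}{2}$)
$y{\left(F \right)} = -3 + \sqrt{2} \sqrt{F}$ ($y{\left(F \right)} = -3 + \sqrt{F + F} = -3 + \sqrt{2 F} = -3 + \sqrt{2} \sqrt{F}$)
$\left(16126 + y{\left(I{\left(3 - 1 \right)} \right)}\right) + Q{\left(113 \right)} = \left(16126 - \left(3 - \sqrt{2} \sqrt{-4 + \frac{3 - 1}{2}}\right)\right) + 140 = \left(16126 - \left(3 - \sqrt{2} \sqrt{-4 + \frac{1}{2} \cdot 2}\right)\right) + 140 = \left(16126 - \left(3 - \sqrt{2} \sqrt{-4 + 1}\right)\right) + 140 = \left(16126 - \left(3 - \sqrt{2} \sqrt{-3}\right)\right) + 140 = \left(16126 - \left(3 - \sqrt{2} i \sqrt{3}\right)\right) + 140 = \left(16126 - \left(3 - i \sqrt{6}\right)\right) + 140 = \left(16123 + i \sqrt{6}\right) + 140 = 16263 + i \sqrt{6}$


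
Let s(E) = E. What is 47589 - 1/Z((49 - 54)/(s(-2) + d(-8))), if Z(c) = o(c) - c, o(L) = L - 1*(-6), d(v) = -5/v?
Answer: 285533/6 ≈ 47589.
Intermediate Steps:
o(L) = 6 + L (o(L) = L + 6 = 6 + L)
Z(c) = 6 (Z(c) = (6 + c) - c = 6)
47589 - 1/Z((49 - 54)/(s(-2) + d(-8))) = 47589 - 1/6 = 47589 - 1*⅙ = 47589 - ⅙ = 285533/6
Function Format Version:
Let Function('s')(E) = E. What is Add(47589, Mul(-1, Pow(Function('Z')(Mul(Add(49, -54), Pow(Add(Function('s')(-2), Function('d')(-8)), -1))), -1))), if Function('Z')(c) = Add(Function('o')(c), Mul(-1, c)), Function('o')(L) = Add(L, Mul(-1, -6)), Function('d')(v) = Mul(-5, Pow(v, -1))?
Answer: Rational(285533, 6) ≈ 47589.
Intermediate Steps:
Function('o')(L) = Add(6, L) (Function('o')(L) = Add(L, 6) = Add(6, L))
Function('Z')(c) = 6 (Function('Z')(c) = Add(Add(6, c), Mul(-1, c)) = 6)
Add(47589, Mul(-1, Pow(Function('Z')(Mul(Add(49, -54), Pow(Add(Function('s')(-2), Function('d')(-8)), -1))), -1))) = Add(47589, Mul(-1, Pow(6, -1))) = Add(47589, Mul(-1, Rational(1, 6))) = Add(47589, Rational(-1, 6)) = Rational(285533, 6)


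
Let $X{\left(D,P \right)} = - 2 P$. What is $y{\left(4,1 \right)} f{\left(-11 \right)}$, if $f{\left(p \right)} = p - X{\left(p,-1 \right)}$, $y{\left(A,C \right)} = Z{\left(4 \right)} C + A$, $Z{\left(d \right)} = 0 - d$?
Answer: $0$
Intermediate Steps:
$Z{\left(d \right)} = - d$
$y{\left(A,C \right)} = A - 4 C$ ($y{\left(A,C \right)} = \left(-1\right) 4 C + A = - 4 C + A = A - 4 C$)
$f{\left(p \right)} = -2 + p$ ($f{\left(p \right)} = p - \left(-2\right) \left(-1\right) = p - 2 = -2 + p$)
$y{\left(4,1 \right)} f{\left(-11 \right)} = \left(4 - 4\right) \left(-2 - 11\right) = \left(4 - 4\right) \left(-13\right) = 0 \left(-13\right) = 0$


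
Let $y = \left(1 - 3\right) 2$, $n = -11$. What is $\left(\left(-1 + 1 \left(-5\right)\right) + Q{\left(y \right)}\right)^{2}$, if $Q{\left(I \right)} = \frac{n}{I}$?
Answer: $\frac{169}{16} \approx 10.563$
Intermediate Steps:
$y = -4$ ($y = \left(-2\right) 2 = -4$)
$Q{\left(I \right)} = - \frac{11}{I}$
$\left(\left(-1 + 1 \left(-5\right)\right) + Q{\left(y \right)}\right)^{2} = \left(\left(-1 + 1 \left(-5\right)\right) - \frac{11}{-4}\right)^{2} = \left(\left(-1 - 5\right) - - \frac{11}{4}\right)^{2} = \left(-6 + \frac{11}{4}\right)^{2} = \left(- \frac{13}{4}\right)^{2} = \frac{169}{16}$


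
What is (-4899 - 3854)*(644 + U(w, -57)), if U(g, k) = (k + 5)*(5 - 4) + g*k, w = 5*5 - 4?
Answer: 5295565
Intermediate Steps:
w = 21 (w = 25 - 4 = 21)
U(g, k) = 5 + k + g*k (U(g, k) = (5 + k)*1 + g*k = (5 + k) + g*k = 5 + k + g*k)
(-4899 - 3854)*(644 + U(w, -57)) = (-4899 - 3854)*(644 + (5 - 57 + 21*(-57))) = -8753*(644 + (5 - 57 - 1197)) = -8753*(644 - 1249) = -8753*(-605) = 5295565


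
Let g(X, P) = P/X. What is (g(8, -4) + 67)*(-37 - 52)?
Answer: -11837/2 ≈ -5918.5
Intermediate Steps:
(g(8, -4) + 67)*(-37 - 52) = (-4/8 + 67)*(-37 - 52) = (-4*⅛ + 67)*(-89) = (-½ + 67)*(-89) = (133/2)*(-89) = -11837/2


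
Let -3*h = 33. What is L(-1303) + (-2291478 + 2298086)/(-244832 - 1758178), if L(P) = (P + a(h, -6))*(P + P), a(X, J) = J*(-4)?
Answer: 3338090273066/1001505 ≈ 3.3331e+6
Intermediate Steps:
h = -11 (h = -1/3*33 = -11)
a(X, J) = -4*J
L(P) = 2*P*(24 + P) (L(P) = (P - 4*(-6))*(P + P) = (P + 24)*(2*P) = (24 + P)*(2*P) = 2*P*(24 + P))
L(-1303) + (-2291478 + 2298086)/(-244832 - 1758178) = 2*(-1303)*(24 - 1303) + (-2291478 + 2298086)/(-244832 - 1758178) = 2*(-1303)*(-1279) + 6608/(-2003010) = 3333074 + 6608*(-1/2003010) = 3333074 - 3304/1001505 = 3338090273066/1001505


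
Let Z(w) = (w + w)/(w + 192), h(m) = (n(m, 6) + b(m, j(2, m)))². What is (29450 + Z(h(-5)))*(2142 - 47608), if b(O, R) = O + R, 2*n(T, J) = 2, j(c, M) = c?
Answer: -65609802232/49 ≈ -1.3390e+9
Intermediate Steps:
n(T, J) = 1 (n(T, J) = (½)*2 = 1)
h(m) = (3 + m)² (h(m) = (1 + (m + 2))² = (1 + (2 + m))² = (3 + m)²)
Z(w) = 2*w/(192 + w) (Z(w) = (2*w)/(192 + w) = 2*w/(192 + w))
(29450 + Z(h(-5)))*(2142 - 47608) = (29450 + 2*(3 - 5)²/(192 + (3 - 5)²))*(2142 - 47608) = (29450 + 2*(-2)²/(192 + (-2)²))*(-45466) = (29450 + 2*4/(192 + 4))*(-45466) = (29450 + 2*4/196)*(-45466) = (29450 + 2*4*(1/196))*(-45466) = (29450 + 2/49)*(-45466) = (1443052/49)*(-45466) = -65609802232/49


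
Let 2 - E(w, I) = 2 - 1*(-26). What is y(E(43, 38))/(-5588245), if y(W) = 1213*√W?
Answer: -1213*I*√26/5588245 ≈ -0.0011068*I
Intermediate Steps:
E(w, I) = -26 (E(w, I) = 2 - (2 - 1*(-26)) = 2 - (2 + 26) = 2 - 1*28 = 2 - 28 = -26)
y(E(43, 38))/(-5588245) = (1213*√(-26))/(-5588245) = (1213*(I*√26))*(-1/5588245) = (1213*I*√26)*(-1/5588245) = -1213*I*√26/5588245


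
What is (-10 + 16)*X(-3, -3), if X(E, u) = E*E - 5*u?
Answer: 144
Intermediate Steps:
X(E, u) = E² - 5*u
(-10 + 16)*X(-3, -3) = (-10 + 16)*((-3)² - 5*(-3)) = 6*(9 + 15) = 6*24 = 144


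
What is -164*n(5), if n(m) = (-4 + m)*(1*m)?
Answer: -820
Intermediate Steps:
n(m) = m*(-4 + m) (n(m) = (-4 + m)*m = m*(-4 + m))
-164*n(5) = -820*(-4 + 5) = -820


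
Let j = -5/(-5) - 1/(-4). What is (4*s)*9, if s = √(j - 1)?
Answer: 18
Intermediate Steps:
j = 5/4 (j = -5*(-⅕) - 1*(-¼) = 1 + ¼ = 5/4 ≈ 1.2500)
s = ½ (s = √(5/4 - 1) = √(¼) = ½ ≈ 0.50000)
(4*s)*9 = (4*(½))*9 = 2*9 = 18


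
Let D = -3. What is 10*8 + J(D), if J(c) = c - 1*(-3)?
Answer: 80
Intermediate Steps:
J(c) = 3 + c (J(c) = c + 3 = 3 + c)
10*8 + J(D) = 10*8 + (3 - 3) = 80 + 0 = 80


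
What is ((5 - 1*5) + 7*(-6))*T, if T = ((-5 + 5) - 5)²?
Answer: -1050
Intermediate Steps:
T = 25 (T = (0 - 5)² = (-5)² = 25)
((5 - 1*5) + 7*(-6))*T = ((5 - 1*5) + 7*(-6))*25 = ((5 - 5) - 42)*25 = (0 - 42)*25 = -42*25 = -1050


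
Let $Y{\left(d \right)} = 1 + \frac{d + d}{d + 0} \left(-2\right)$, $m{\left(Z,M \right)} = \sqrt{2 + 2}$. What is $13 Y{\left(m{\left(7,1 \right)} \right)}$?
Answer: $-39$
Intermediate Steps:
$m{\left(Z,M \right)} = 2$ ($m{\left(Z,M \right)} = \sqrt{4} = 2$)
$Y{\left(d \right)} = -3$ ($Y{\left(d \right)} = 1 + \frac{2 d}{d} \left(-2\right) = 1 + 2 \left(-2\right) = 1 - 4 = -3$)
$13 Y{\left(m{\left(7,1 \right)} \right)} = 13 \left(-3\right) = -39$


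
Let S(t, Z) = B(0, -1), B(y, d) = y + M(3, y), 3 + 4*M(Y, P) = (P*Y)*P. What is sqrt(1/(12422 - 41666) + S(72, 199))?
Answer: I*sqrt(160359474)/14622 ≈ 0.86604*I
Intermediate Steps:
M(Y, P) = -3/4 + Y*P**2/4 (M(Y, P) = -3/4 + ((P*Y)*P)/4 = -3/4 + (Y*P**2)/4 = -3/4 + Y*P**2/4)
B(y, d) = -3/4 + y + 3*y**2/4 (B(y, d) = y + (-3/4 + (1/4)*3*y**2) = y + (-3/4 + 3*y**2/4) = -3/4 + y + 3*y**2/4)
S(t, Z) = -3/4 (S(t, Z) = -3/4 + 0 + (3/4)*0**2 = -3/4 + 0 + (3/4)*0 = -3/4 + 0 + 0 = -3/4)
sqrt(1/(12422 - 41666) + S(72, 199)) = sqrt(1/(12422 - 41666) - 3/4) = sqrt(1/(-29244) - 3/4) = sqrt(-1/29244 - 3/4) = sqrt(-10967/14622) = I*sqrt(160359474)/14622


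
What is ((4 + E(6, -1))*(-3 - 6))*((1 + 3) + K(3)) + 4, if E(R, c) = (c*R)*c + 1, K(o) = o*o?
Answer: -1283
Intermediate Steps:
K(o) = o²
E(R, c) = 1 + R*c² (E(R, c) = (R*c)*c + 1 = R*c² + 1 = 1 + R*c²)
((4 + E(6, -1))*(-3 - 6))*((1 + 3) + K(3)) + 4 = ((4 + (1 + 6*(-1)²))*(-3 - 6))*((1 + 3) + 3²) + 4 = ((4 + (1 + 6*1))*(-9))*(4 + 9) + 4 = ((4 + (1 + 6))*(-9))*13 + 4 = ((4 + 7)*(-9))*13 + 4 = (11*(-9))*13 + 4 = -99*13 + 4 = -1287 + 4 = -1283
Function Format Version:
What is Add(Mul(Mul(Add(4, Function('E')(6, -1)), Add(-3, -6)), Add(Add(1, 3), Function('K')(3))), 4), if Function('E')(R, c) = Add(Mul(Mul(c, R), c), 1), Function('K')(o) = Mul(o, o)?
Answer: -1283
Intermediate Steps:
Function('K')(o) = Pow(o, 2)
Function('E')(R, c) = Add(1, Mul(R, Pow(c, 2))) (Function('E')(R, c) = Add(Mul(Mul(R, c), c), 1) = Add(Mul(R, Pow(c, 2)), 1) = Add(1, Mul(R, Pow(c, 2))))
Add(Mul(Mul(Add(4, Function('E')(6, -1)), Add(-3, -6)), Add(Add(1, 3), Function('K')(3))), 4) = Add(Mul(Mul(Add(4, Add(1, Mul(6, Pow(-1, 2)))), Add(-3, -6)), Add(Add(1, 3), Pow(3, 2))), 4) = Add(Mul(Mul(Add(4, Add(1, Mul(6, 1))), -9), Add(4, 9)), 4) = Add(Mul(Mul(Add(4, Add(1, 6)), -9), 13), 4) = Add(Mul(Mul(Add(4, 7), -9), 13), 4) = Add(Mul(Mul(11, -9), 13), 4) = Add(Mul(-99, 13), 4) = Add(-1287, 4) = -1283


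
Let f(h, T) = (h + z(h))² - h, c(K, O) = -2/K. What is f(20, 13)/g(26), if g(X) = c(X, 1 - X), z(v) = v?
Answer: -20540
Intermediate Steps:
g(X) = -2/X
f(h, T) = -h + 4*h² (f(h, T) = (h + h)² - h = (2*h)² - h = 4*h² - h = -h + 4*h²)
f(20, 13)/g(26) = (20*(-1 + 4*20))/((-2/26)) = (20*(-1 + 80))/((-2*1/26)) = (20*79)/(-1/13) = 1580*(-13) = -20540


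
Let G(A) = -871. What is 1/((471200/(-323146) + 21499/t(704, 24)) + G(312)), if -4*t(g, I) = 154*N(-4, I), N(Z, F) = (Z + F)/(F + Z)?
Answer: -12441121/17801673445 ≈ -0.00069887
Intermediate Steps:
N(Z, F) = 1 (N(Z, F) = (F + Z)/(F + Z) = 1)
t(g, I) = -77/2
1/((471200/(-323146) + 21499/t(704, 24)) + G(312)) = 1/((471200/(-323146) + 21499/(-77/2)) - 871) = 1/((471200*(-1/323146) + 21499*(-2/77)) - 871) = 1/((-235600/161573 - 42998/77) - 871) = 1/(-6965457054/12441121 - 871) = 1/(-17801673445/12441121) = -12441121/17801673445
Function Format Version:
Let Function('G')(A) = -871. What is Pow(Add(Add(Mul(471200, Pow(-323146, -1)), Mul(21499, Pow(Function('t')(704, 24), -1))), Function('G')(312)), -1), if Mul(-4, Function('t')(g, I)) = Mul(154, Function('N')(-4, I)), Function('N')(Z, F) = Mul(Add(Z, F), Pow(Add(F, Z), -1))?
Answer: Rational(-12441121, 17801673445) ≈ -0.00069887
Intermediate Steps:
Function('N')(Z, F) = 1 (Function('N')(Z, F) = Mul(Add(F, Z), Pow(Add(F, Z), -1)) = 1)
Function('t')(g, I) = Rational(-77, 2) (Function('t')(g, I) = Mul(Rational(-1, 4), Mul(154, 1)) = Mul(Rational(-1, 4), 154) = Rational(-77, 2))
Pow(Add(Add(Mul(471200, Pow(-323146, -1)), Mul(21499, Pow(Function('t')(704, 24), -1))), Function('G')(312)), -1) = Pow(Add(Add(Mul(471200, Pow(-323146, -1)), Mul(21499, Pow(Rational(-77, 2), -1))), -871), -1) = Pow(Add(Add(Mul(471200, Rational(-1, 323146)), Mul(21499, Rational(-2, 77))), -871), -1) = Pow(Add(Add(Rational(-235600, 161573), Rational(-42998, 77)), -871), -1) = Pow(Add(Rational(-6965457054, 12441121), -871), -1) = Pow(Rational(-17801673445, 12441121), -1) = Rational(-12441121, 17801673445)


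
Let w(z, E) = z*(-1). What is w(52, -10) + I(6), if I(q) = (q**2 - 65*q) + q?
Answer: -400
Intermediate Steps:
w(z, E) = -z
I(q) = q**2 - 64*q
w(52, -10) + I(6) = -1*52 + 6*(-64 + 6) = -52 + 6*(-58) = -52 - 348 = -400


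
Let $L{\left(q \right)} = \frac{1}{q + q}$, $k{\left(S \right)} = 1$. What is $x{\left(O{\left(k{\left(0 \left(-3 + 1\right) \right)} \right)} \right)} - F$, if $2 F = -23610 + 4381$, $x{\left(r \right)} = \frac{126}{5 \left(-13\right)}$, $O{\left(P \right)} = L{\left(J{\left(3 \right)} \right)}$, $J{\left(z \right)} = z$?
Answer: $\frac{1249633}{130} \approx 9612.6$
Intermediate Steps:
$L{\left(q \right)} = \frac{1}{2 q}$
$O{\left(P \right)} = \frac{1}{6}$ ($O{\left(P \right)} = \frac{1}{2 \cdot 3} = \frac{1}{2} \cdot \frac{1}{3} = \frac{1}{6}$)
$x{\left(r \right)} = - \frac{126}{65}$ ($x{\left(r \right)} = \frac{126}{-65} = 126 \left(- \frac{1}{65}\right) = - \frac{126}{65}$)
$F = - \frac{19229}{2}$ ($F = \frac{-23610 + 4381}{2} = \frac{1}{2} \left(-19229\right) = - \frac{19229}{2} \approx -9614.5$)
$x{\left(O{\left(k{\left(0 \left(-3 + 1\right) \right)} \right)} \right)} - F = - \frac{126}{65} - - \frac{19229}{2} = - \frac{126}{65} + \frac{19229}{2} = \frac{1249633}{130}$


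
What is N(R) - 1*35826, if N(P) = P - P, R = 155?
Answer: -35826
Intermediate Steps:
N(P) = 0
N(R) - 1*35826 = 0 - 1*35826 = 0 - 35826 = -35826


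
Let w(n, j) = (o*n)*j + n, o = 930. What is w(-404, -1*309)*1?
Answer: 116097076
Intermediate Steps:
w(n, j) = n + 930*j*n (w(n, j) = (930*n)*j + n = 930*j*n + n = n + 930*j*n)
w(-404, -1*309)*1 = -404*(1 + 930*(-1*309))*1 = -404*(1 + 930*(-309))*1 = -404*(1 - 287370)*1 = -404*(-287369)*1 = 116097076*1 = 116097076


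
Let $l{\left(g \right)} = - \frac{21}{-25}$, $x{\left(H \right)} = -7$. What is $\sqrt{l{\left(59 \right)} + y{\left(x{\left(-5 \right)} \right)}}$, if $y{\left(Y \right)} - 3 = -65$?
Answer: $\frac{i \sqrt{1529}}{5} \approx 7.8205 i$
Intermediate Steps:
$y{\left(Y \right)} = -62$ ($y{\left(Y \right)} = 3 - 65 = -62$)
$l{\left(g \right)} = \frac{21}{25}$ ($l{\left(g \right)} = \left(-21\right) \left(- \frac{1}{25}\right) = \frac{21}{25}$)
$\sqrt{l{\left(59 \right)} + y{\left(x{\left(-5 \right)} \right)}} = \sqrt{\frac{21}{25} - 62} = \sqrt{- \frac{1529}{25}} = \frac{i \sqrt{1529}}{5}$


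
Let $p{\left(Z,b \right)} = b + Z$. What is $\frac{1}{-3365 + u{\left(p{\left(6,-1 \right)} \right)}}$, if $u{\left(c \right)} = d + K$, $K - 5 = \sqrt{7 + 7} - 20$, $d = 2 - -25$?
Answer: $- \frac{479}{1606085} - \frac{\sqrt{14}}{11242595} \approx -0.00029857$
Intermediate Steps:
$p{\left(Z,b \right)} = Z + b$
$d = 27$ ($d = 2 + 25 = 27$)
$K = -15 + \sqrt{14}$ ($K = 5 + \left(\sqrt{7 + 7} - 20\right) = 5 - \left(20 - \sqrt{14}\right) = -15 + \sqrt{14} \approx -11.258$)
$u{\left(c \right)} = 12 + \sqrt{14}$ ($u{\left(c \right)} = 27 - \left(15 - \sqrt{14}\right) = 12 + \sqrt{14}$)
$\frac{1}{-3365 + u{\left(p{\left(6,-1 \right)} \right)}} = \frac{1}{-3365 + \left(12 + \sqrt{14}\right)} = \frac{1}{-3353 + \sqrt{14}}$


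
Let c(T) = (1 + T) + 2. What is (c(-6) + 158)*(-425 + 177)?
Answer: -38440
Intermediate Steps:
c(T) = 3 + T
(c(-6) + 158)*(-425 + 177) = ((3 - 6) + 158)*(-425 + 177) = (-3 + 158)*(-248) = 155*(-248) = -38440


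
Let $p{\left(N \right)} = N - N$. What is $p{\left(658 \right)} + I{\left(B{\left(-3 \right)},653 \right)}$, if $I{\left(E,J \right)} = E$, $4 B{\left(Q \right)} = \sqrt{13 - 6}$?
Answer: $\frac{\sqrt{7}}{4} \approx 0.66144$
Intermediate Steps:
$B{\left(Q \right)} = \frac{\sqrt{7}}{4}$ ($B{\left(Q \right)} = \frac{\sqrt{13 - 6}}{4} = \frac{\sqrt{7}}{4}$)
$p{\left(N \right)} = 0$
$p{\left(658 \right)} + I{\left(B{\left(-3 \right)},653 \right)} = 0 + \frac{\sqrt{7}}{4} = \frac{\sqrt{7}}{4}$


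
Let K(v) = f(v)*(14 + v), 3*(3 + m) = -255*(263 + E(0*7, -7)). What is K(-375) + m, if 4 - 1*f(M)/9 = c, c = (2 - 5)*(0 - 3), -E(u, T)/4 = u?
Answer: -6113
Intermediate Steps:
E(u, T) = -4*u
m = -22358 (m = -3 + (-255*(263 - 0*7))/3 = -3 + (-255*(263 - 4*0))/3 = -3 + (-255*(263 + 0))/3 = -3 + (-255*263)/3 = -3 + (⅓)*(-67065) = -3 - 22355 = -22358)
c = 9 (c = -3*(-3) = 9)
f(M) = -45 (f(M) = 36 - 9*9 = 36 - 81 = -45)
K(v) = -630 - 45*v (K(v) = -45*(14 + v) = -630 - 45*v)
K(-375) + m = (-630 - 45*(-375)) - 22358 = (-630 + 16875) - 22358 = 16245 - 22358 = -6113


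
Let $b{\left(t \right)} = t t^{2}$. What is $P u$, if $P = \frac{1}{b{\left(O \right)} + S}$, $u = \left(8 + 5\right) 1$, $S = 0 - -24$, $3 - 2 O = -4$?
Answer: $\frac{104}{535} \approx 0.19439$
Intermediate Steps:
$O = \frac{7}{2}$ ($O = \frac{3}{2} - -2 = \frac{3}{2} + 2 = \frac{7}{2} \approx 3.5$)
$b{\left(t \right)} = t^{3}$
$S = 24$ ($S = 0 + 24 = 24$)
$u = 13$ ($u = 13 \cdot 1 = 13$)
$P = \frac{8}{535}$ ($P = \frac{1}{\left(\frac{7}{2}\right)^{3} + 24} = \frac{1}{\frac{343}{8} + 24} = \frac{1}{\frac{535}{8}} = \frac{8}{535} \approx 0.014953$)
$P u = \frac{8}{535} \cdot 13 = \frac{104}{535}$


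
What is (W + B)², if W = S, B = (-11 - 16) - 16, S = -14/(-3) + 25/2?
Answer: 24025/36 ≈ 667.36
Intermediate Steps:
S = 103/6 (S = -14*(-⅓) + 25*(½) = 14/3 + 25/2 = 103/6 ≈ 17.167)
B = -43 (B = -27 - 16 = -43)
W = 103/6 ≈ 17.167
(W + B)² = (103/6 - 43)² = (-155/6)² = 24025/36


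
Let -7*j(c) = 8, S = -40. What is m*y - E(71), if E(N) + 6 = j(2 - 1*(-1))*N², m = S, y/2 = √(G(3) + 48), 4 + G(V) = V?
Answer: 40370/7 - 80*√47 ≈ 5218.7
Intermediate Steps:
G(V) = -4 + V
j(c) = -8/7 (j(c) = -⅐*8 = -8/7)
y = 2*√47 (y = 2*√((-4 + 3) + 48) = 2*√(-1 + 48) = 2*√47 ≈ 13.711)
m = -40
E(N) = -6 - 8*N²/7
m*y - E(71) = -80*√47 - (-6 - 8/7*71²) = -80*√47 - (-6 - 8/7*5041) = -80*√47 - (-6 - 40328/7) = -80*√47 - 1*(-40370/7) = -80*√47 + 40370/7 = 40370/7 - 80*√47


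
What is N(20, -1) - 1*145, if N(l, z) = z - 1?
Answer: -147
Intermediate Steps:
N(l, z) = -1 + z
N(20, -1) - 1*145 = (-1 - 1) - 1*145 = -2 - 145 = -147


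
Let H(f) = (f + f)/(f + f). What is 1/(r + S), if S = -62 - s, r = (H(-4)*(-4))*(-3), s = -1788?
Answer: 1/1738 ≈ 0.00057537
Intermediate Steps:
H(f) = 1 (H(f) = (2*f)/((2*f)) = (2*f)*(1/(2*f)) = 1)
r = 12 (r = (1*(-4))*(-3) = -4*(-3) = 12)
S = 1726 (S = -62 - 1*(-1788) = -62 + 1788 = 1726)
1/(r + S) = 1/(12 + 1726) = 1/1738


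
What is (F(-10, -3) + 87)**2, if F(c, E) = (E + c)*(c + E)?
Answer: 65536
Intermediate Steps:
F(c, E) = (E + c)**2 (F(c, E) = (E + c)*(E + c) = (E + c)**2)
(F(-10, -3) + 87)**2 = ((-3 - 10)**2 + 87)**2 = ((-13)**2 + 87)**2 = (169 + 87)**2 = 256**2 = 65536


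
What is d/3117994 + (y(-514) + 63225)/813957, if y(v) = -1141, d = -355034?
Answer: -47702435021/1268956521129 ≈ -0.037592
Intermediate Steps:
d/3117994 + (y(-514) + 63225)/813957 = -355034/3117994 + (-1141 + 63225)/813957 = -355034*1/3117994 + 62084*(1/813957) = -177517/1558997 + 62084/813957 = -47702435021/1268956521129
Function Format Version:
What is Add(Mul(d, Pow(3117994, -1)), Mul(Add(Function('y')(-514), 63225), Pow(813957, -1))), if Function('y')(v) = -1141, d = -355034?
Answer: Rational(-47702435021, 1268956521129) ≈ -0.037592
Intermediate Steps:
Add(Mul(d, Pow(3117994, -1)), Mul(Add(Function('y')(-514), 63225), Pow(813957, -1))) = Add(Mul(-355034, Pow(3117994, -1)), Mul(Add(-1141, 63225), Pow(813957, -1))) = Add(Mul(-355034, Rational(1, 3117994)), Mul(62084, Rational(1, 813957))) = Add(Rational(-177517, 1558997), Rational(62084, 813957)) = Rational(-47702435021, 1268956521129)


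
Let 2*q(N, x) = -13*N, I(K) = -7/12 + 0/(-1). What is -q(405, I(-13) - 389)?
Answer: 5265/2 ≈ 2632.5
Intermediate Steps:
I(K) = -7/12 (I(K) = -7*1/12 + 0*(-1) = -7/12 + 0 = -7/12)
q(N, x) = -13*N/2 (q(N, x) = (-13*N)/2 = -13*N/2)
-q(405, I(-13) - 389) = -(-13)*405/2 = -1*(-5265/2) = 5265/2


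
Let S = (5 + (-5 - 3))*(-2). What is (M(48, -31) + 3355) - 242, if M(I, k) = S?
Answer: 3119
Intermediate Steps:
S = 6 (S = (5 - 8)*(-2) = -3*(-2) = 6)
M(I, k) = 6
(M(48, -31) + 3355) - 242 = (6 + 3355) - 242 = 3361 - 242 = 3119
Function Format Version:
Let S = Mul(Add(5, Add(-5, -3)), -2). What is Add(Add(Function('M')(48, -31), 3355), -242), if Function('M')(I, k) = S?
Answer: 3119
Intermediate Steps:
S = 6 (S = Mul(Add(5, -8), -2) = Mul(-3, -2) = 6)
Function('M')(I, k) = 6
Add(Add(Function('M')(48, -31), 3355), -242) = Add(Add(6, 3355), -242) = Add(3361, -242) = 3119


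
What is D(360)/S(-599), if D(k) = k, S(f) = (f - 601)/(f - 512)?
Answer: 3333/10 ≈ 333.30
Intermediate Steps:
S(f) = (-601 + f)/(-512 + f)
D(360)/S(-599) = 360/(((-601 - 599)/(-512 - 599))) = 360/((-1200/(-1111))) = 360/((-1/1111*(-1200))) = 360/(1200/1111) = 360*(1111/1200) = 3333/10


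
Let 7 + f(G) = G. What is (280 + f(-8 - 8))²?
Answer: 66049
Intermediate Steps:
f(G) = -7 + G
(280 + f(-8 - 8))² = (280 + (-7 + (-8 - 8)))² = (280 + (-7 - 16))² = (280 - 23)² = 257² = 66049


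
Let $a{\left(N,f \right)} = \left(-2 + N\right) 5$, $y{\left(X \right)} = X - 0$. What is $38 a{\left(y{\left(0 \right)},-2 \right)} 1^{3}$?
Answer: $-380$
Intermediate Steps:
$y{\left(X \right)} = X$ ($y{\left(X \right)} = X + 0 = X$)
$a{\left(N,f \right)} = -10 + 5 N$
$38 a{\left(y{\left(0 \right)},-2 \right)} 1^{3} = 38 \left(-10 + 5 \cdot 0\right) 1^{3} = 38 \left(-10 + 0\right) 1 = 38 \left(-10\right) 1 = \left(-380\right) 1 = -380$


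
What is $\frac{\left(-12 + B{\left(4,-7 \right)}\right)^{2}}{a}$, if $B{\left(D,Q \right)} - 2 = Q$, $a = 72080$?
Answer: $\frac{17}{4240} \approx 0.0040094$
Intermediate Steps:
$B{\left(D,Q \right)} = 2 + Q$
$\frac{\left(-12 + B{\left(4,-7 \right)}\right)^{2}}{a} = \frac{\left(-12 + \left(2 - 7\right)\right)^{2}}{72080} = \left(-12 - 5\right)^{2} \cdot \frac{1}{72080} = \left(-17\right)^{2} \cdot \frac{1}{72080} = 289 \cdot \frac{1}{72080} = \frac{17}{4240}$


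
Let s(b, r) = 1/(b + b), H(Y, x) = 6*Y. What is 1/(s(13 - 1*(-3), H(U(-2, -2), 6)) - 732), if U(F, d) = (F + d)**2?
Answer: -32/23423 ≈ -0.0013662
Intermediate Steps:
s(b, r) = 1/(2*b)
1/(s(13 - 1*(-3), H(U(-2, -2), 6)) - 732) = 1/(1/(2*(13 - 1*(-3))) - 732) = 1/(1/(2*(13 + 3)) - 732) = 1/((1/2)/16 - 732) = 1/((1/2)*(1/16) - 732) = 1/(1/32 - 732) = 1/(-23423/32) = -32/23423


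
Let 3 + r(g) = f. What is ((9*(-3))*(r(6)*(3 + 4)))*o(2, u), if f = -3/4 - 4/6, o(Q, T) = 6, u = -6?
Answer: 10017/2 ≈ 5008.5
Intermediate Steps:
f = -17/12 (f = -3*¼ - 4*⅙ = -¾ - ⅔ = -17/12 ≈ -1.4167)
r(g) = -53/12 (r(g) = -3 - 17/12 = -53/12)
((9*(-3))*(r(6)*(3 + 4)))*o(2, u) = ((9*(-3))*(-53*(3 + 4)/12))*6 = -(-477)*7/4*6 = -27*(-371/12)*6 = (3339/4)*6 = 10017/2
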